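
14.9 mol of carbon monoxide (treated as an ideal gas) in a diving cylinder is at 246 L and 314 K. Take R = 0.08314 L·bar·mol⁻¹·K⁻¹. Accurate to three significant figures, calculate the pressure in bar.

P ≈ 1.58 bar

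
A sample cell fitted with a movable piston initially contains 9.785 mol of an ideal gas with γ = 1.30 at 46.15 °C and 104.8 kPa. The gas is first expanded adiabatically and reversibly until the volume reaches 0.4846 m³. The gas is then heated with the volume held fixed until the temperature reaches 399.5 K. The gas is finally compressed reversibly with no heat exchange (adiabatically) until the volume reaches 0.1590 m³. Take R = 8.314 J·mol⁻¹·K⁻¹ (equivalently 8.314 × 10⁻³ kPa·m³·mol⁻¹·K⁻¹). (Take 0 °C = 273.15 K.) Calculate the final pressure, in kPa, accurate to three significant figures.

Convert: T₁ = 319.3 K.
From PV = nRT: V₁ = nRT₁/P₁ = 0.2479 m³.
Adiabatic (γ = 1.30), T V^(γ−1) and P V^γ constant: T₂ = T₁·(V₁/V₂)^(γ−1) = 261.1 K; P₂ = P₁·(V₁/V₂)^γ = 43.84 kPa.
Isochoric, so P/T is constant: V₃ = V₂; P₃ = P₂·(T₃/T₂) = 67.07 kPa.
Adiabatic (γ = 1.30), T V^(γ−1) and P V^γ constant: T₄ = T₃·(V₃/V₄)^(γ−1) = 558.1 K; P₄ = P₃·(V₃/V₄)^γ = 285.6 kPa.

P₄ ≈ 286 kPa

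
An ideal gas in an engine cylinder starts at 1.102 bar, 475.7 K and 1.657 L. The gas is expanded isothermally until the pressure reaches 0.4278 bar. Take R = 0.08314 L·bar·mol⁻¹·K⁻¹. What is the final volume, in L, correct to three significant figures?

V₂ ≈ 4.27 L

Isothermal, so P V is constant: T₂ = T₁; V₂ = V₁·(P₁/P₂) = 4.268 L.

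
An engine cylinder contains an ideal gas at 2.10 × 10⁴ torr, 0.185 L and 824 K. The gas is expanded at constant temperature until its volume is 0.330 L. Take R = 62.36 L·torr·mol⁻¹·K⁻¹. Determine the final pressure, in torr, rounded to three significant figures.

T constant ⇒ Boyle's law P V = const: T₂ = T₁; P₂ = P₁·(V₁/V₂) = 1.177e+04 torr.

P₂ ≈ 1.18e+04 torr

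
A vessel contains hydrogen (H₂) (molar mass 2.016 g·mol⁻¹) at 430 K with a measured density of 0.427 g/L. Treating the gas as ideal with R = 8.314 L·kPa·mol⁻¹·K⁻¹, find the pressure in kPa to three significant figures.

P ≈ 757 kPa

ρ = PM/(RT) ⇒ P = ρRT/M = (0.427 × 8.314 × 430.0) / 2.016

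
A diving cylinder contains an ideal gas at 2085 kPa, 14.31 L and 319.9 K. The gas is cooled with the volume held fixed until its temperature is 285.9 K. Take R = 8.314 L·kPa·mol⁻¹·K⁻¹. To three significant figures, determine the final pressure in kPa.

V constant ⇒ P ∝ T: V₂ = V₁; P₂ = P₁·(T₂/T₁) = 1863 kPa.

P₂ ≈ 1.86e+03 kPa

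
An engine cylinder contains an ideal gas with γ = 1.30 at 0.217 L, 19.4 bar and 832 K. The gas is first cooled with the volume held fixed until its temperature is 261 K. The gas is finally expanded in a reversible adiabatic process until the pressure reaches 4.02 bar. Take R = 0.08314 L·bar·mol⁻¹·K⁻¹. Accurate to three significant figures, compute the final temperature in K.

T₃ ≈ 237 K

Isochoric, so P/T is constant: V₂ = V₁; P₂ = P₁·(T₂/T₁) = 6.086 bar.
Reversible adiabatic, γ = 1.30: T₃ = T₂·(P₃/P₂)^((γ−1)/γ) = 237.2 K; V₃ = V₂·(P₂/P₃)^(1/γ) = 0.2985 L.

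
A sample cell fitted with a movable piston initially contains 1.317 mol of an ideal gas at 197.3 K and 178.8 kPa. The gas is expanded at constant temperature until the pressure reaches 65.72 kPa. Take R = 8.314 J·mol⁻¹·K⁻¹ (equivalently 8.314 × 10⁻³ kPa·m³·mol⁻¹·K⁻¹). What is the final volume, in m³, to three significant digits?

V₂ ≈ 0.0329 m³

From PV = nRT: V₁ = nRT₁/P₁ = 0.01208 m³.
Isothermal, so P V is constant: T₂ = T₁; V₂ = V₁·(P₁/P₂) = 0.03287 m³.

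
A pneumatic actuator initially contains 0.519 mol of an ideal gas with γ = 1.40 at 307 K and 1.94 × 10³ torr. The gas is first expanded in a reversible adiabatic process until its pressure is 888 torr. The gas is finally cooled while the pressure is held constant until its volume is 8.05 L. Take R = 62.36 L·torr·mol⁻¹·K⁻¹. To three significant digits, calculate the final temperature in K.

T₃ ≈ 221 K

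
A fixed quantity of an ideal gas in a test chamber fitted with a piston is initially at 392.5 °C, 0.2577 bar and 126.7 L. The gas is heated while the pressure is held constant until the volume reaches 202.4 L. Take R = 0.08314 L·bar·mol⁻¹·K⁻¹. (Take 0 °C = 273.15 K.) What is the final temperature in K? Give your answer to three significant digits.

Convert: T₁ = 665.6 K.
P constant ⇒ V ∝ T: P₂ = P₁; T₂ = T₁·(V₂/V₁) = 1063 K.

T₂ ≈ 1.06e+03 K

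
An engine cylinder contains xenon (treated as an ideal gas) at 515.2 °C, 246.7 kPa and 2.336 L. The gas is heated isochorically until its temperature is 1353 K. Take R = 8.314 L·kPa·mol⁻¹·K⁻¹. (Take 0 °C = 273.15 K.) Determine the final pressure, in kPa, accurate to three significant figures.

P₂ ≈ 423 kPa

Convert: T₁ = 788.4 K.
Isochoric, so P/T is constant: V₂ = V₁; P₂ = P₁·(T₂/T₁) = 423.4 kPa.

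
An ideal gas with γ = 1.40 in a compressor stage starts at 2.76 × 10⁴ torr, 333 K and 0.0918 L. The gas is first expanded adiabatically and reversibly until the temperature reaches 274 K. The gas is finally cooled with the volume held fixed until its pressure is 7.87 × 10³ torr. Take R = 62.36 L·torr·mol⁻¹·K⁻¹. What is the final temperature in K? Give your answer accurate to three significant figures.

Adiabatic (γ = 1.40), T V^(γ−1) and P V^γ constant: P₂ = P₁·(T₂/T₁)^(γ/(γ−1)) = 1.395e+04 torr; V₂ = V₁·(T₁/T₂)^(1/(γ−1)) = 0.1495 L.
V constant ⇒ P ∝ T: V₃ = V₂; T₃ = T₂·(P₃/P₂) = 154.6 K.

T₃ ≈ 155 K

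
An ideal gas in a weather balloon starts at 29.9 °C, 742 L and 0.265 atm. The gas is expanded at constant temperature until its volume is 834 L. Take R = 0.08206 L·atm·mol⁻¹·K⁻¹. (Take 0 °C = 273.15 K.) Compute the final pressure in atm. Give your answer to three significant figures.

P₂ ≈ 0.236 atm

Convert: T₁ = 303.0 K.
T constant ⇒ Boyle's law P V = const: T₂ = T₁; P₂ = P₁·(V₁/V₂) = 0.2358 atm.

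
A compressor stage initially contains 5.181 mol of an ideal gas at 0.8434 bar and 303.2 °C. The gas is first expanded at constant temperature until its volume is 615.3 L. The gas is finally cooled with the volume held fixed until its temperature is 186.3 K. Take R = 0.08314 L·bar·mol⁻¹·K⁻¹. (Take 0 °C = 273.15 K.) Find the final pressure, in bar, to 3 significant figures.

Convert: T₁ = 576.3 K.
From PV = nRT: V₁ = nRT₁/P₁ = 294.4 L.
Isothermal, so P V is constant: T₂ = T₁; P₂ = P₁·(V₁/V₂) = 0.4035 bar.
Isochoric, so P/T is constant: V₃ = V₂; P₃ = P₂·(T₃/T₂) = 0.1304 bar.

P₃ ≈ 0.130 bar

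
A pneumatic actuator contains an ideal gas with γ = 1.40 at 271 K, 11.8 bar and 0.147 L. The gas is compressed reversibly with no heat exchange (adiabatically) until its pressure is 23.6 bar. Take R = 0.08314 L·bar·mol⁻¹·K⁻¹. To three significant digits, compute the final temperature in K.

Reversible adiabatic, γ = 1.40: T₂ = T₁·(P₂/P₁)^((γ−1)/γ) = 330.4 K; V₂ = V₁·(P₁/P₂)^(1/γ) = 0.08960 L.

T₂ ≈ 330 K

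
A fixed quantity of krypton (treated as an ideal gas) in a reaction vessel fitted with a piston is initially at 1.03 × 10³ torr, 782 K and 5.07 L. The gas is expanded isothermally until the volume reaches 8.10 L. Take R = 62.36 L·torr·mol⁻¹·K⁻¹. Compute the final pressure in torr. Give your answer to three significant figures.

Isothermal, so P V is constant: T₂ = T₁; P₂ = P₁·(V₁/V₂) = 644.7 torr.

P₂ ≈ 645 torr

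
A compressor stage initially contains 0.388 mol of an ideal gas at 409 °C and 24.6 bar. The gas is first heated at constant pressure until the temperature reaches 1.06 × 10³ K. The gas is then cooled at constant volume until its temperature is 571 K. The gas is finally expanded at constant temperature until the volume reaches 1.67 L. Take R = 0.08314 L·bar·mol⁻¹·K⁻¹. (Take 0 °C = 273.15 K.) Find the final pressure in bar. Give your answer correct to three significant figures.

Convert: T₁ = 682.1 K.
From PV = nRT: V₁ = nRT₁/P₁ = 0.8945 L.
Isobaric, so V/T is constant: P₂ = P₁; V₂ = V₁·(T₂/T₁) = 1.390 L.
Isochoric, so P/T is constant: V₃ = V₂; P₃ = P₂·(T₃/T₂) = 13.25 bar.
T constant ⇒ Boyle's law P V = const: T₄ = T₃; P₄ = P₃·(V₃/V₄) = 11.03 bar.

P₄ ≈ 11.0 bar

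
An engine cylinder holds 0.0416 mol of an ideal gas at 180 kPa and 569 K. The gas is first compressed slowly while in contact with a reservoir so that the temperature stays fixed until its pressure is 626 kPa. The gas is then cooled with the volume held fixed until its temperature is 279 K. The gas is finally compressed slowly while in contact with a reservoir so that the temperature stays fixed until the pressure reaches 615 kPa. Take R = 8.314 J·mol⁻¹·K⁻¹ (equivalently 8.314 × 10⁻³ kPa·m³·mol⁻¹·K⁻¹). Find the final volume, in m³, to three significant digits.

From PV = nRT: V₁ = nRT₁/P₁ = 0.001093 m³.
Isothermal, so P V is constant: T₂ = T₁; V₂ = V₁·(P₁/P₂) = 0.0003144 m³.
V constant ⇒ P ∝ T: V₃ = V₂; P₃ = P₂·(T₃/T₂) = 306.9 kPa.
T constant ⇒ Boyle's law P V = const: T₄ = T₃; V₄ = V₃·(P₃/P₄) = 0.0001569 m³.

V₄ ≈ 0.000157 m³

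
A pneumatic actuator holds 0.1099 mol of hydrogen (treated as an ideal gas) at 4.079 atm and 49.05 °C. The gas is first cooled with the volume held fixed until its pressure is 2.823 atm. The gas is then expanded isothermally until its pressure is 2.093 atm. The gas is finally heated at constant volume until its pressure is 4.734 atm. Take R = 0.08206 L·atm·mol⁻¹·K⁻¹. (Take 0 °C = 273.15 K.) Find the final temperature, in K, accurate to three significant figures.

T₄ ≈ 504 K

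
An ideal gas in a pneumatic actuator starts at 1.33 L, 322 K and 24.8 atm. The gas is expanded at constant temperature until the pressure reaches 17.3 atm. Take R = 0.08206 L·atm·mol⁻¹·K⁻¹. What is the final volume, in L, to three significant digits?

V₂ ≈ 1.91 L

T constant ⇒ Boyle's law P V = const: T₂ = T₁; V₂ = V₁·(P₁/P₂) = 1.907 L.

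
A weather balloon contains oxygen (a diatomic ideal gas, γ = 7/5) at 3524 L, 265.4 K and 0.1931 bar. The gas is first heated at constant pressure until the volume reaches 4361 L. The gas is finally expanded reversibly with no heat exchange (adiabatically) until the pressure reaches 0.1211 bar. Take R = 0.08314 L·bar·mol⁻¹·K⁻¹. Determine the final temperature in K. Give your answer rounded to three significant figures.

Isobaric, so V/T is constant: P₂ = P₁; T₂ = T₁·(V₂/V₁) = 328.4 K.
Adiabatic (γ = 7/5), T V^(γ−1) and P V^γ constant: T₃ = T₂·(P₃/P₂)^((γ−1)/γ) = 287.4 K; V₃ = V₂·(P₂/P₃)^(1/γ) = 6086 L.

T₃ ≈ 287 K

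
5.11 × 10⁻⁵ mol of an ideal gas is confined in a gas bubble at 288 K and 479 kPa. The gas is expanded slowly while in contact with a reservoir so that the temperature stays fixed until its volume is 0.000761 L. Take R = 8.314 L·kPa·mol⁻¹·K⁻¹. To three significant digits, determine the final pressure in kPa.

From PV = nRT: V₁ = nRT₁/P₁ = 0.0002554 L.
T constant ⇒ Boyle's law P V = const: T₂ = T₁; P₂ = P₁·(V₁/V₂) = 160.8 kPa.

P₂ ≈ 161 kPa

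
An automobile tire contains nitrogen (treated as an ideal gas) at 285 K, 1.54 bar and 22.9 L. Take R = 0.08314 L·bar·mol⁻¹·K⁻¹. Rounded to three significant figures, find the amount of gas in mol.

n ≈ 1.49 mol

PV = nRT ⇒ n = PV/(RT) = (1.54 × 22.9) / (0.08314 × 285)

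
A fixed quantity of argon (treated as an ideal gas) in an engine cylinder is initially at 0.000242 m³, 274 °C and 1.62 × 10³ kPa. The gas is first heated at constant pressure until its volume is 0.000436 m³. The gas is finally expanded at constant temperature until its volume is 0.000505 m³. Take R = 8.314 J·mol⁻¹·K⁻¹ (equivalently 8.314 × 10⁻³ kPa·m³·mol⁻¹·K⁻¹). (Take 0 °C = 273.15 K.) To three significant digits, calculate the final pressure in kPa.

Convert: T₁ = 547.1 K.
P constant ⇒ V ∝ T: P₂ = P₁; T₂ = T₁·(V₂/V₁) = 985.8 K.
Isothermal, so P V is constant: T₃ = T₂; P₃ = P₂·(V₂/V₃) = 1399 kPa.

P₃ ≈ 1.40e+03 kPa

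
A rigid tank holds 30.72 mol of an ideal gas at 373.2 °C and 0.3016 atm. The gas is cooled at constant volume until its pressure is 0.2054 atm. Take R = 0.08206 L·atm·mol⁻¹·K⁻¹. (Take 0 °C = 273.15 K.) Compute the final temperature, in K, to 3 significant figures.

Convert: T₁ = 646.3 K.
From PV = nRT: V₁ = nRT₁/P₁ = 5402 L.
Isochoric, so P/T is constant: V₂ = V₁; T₂ = T₁·(P₂/P₁) = 440.2 K.

T₂ ≈ 440 K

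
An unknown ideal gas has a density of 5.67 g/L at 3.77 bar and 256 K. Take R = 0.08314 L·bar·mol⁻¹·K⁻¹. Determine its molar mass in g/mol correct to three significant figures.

M ≈ 32.0 g/mol

ρ = PM/(RT) ⇒ M = ρRT/P = (5.67 × 0.08314 × 256.0) / 3.77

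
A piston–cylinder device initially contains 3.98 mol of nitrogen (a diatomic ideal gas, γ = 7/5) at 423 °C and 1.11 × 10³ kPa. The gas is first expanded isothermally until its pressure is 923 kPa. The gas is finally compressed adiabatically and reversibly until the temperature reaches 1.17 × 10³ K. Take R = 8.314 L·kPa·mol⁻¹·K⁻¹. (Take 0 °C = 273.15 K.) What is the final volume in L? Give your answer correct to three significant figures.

V₃ ≈ 6.82 L

Convert: T₁ = 696.1 K.
From PV = nRT: V₁ = nRT₁/P₁ = 20.75 L.
Isothermal, so P V is constant: T₂ = T₁; V₂ = V₁·(P₁/P₂) = 24.96 L.
Reversible adiabatic, γ = 7/5: P₃ = P₂·(T₃/T₂)^(γ/(γ−1)) = 5681 kPa; V₃ = V₂·(T₂/T₃)^(1/(γ−1)) = 6.815 L.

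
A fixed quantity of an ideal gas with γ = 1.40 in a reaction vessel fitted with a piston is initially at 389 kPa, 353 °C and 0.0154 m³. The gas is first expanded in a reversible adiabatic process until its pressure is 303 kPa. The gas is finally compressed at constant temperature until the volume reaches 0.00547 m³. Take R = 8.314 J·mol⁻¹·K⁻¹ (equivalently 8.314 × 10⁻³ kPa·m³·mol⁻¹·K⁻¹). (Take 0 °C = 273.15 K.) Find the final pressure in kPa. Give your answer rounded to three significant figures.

P₃ ≈ 1.02e+03 kPa

Convert: T₁ = 626.1 K.
Reversible adiabatic, γ = 1.40: T₂ = T₁·(P₂/P₁)^((γ−1)/γ) = 583.0 K; V₂ = V₁·(P₁/P₂)^(1/γ) = 0.01841 m³.
Isothermal, so P V is constant: T₃ = T₂; P₃ = P₂·(V₂/V₃) = 1020 kPa.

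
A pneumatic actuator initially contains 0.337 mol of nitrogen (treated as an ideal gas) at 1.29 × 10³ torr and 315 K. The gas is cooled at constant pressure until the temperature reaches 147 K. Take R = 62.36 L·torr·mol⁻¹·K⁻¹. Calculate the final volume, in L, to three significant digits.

V₂ ≈ 2.39 L

From PV = nRT: V₁ = nRT₁/P₁ = 5.132 L.
Isobaric, so V/T is constant: P₂ = P₁; V₂ = V₁·(T₂/T₁) = 2.395 L.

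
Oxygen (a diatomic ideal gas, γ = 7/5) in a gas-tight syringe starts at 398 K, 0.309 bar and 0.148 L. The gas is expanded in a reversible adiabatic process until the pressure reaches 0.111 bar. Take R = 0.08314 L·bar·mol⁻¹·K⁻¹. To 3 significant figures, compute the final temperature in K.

T₂ ≈ 297 K

Reversible adiabatic, γ = 7/5: T₂ = T₁·(P₂/P₁)^((γ−1)/γ) = 297.1 K; V₂ = V₁·(P₁/P₂)^(1/γ) = 0.3075 L.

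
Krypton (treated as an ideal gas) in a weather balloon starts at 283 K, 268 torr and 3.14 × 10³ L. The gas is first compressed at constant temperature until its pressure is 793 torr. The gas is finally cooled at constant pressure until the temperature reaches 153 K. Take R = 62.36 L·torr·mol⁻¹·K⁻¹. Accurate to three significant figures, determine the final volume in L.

V₃ ≈ 574 L

T constant ⇒ Boyle's law P V = const: T₂ = T₁; V₂ = V₁·(P₁/P₂) = 1061 L.
Isobaric, so V/T is constant: P₃ = P₂; V₃ = V₂·(T₃/T₂) = 573.7 L.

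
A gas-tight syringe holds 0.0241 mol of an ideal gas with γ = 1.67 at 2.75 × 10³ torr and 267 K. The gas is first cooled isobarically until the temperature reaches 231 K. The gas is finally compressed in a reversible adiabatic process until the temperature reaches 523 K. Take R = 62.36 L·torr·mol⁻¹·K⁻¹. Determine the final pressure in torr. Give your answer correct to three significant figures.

P₃ ≈ 2.11e+04 torr

From PV = nRT: V₁ = nRT₁/P₁ = 0.1459 L.
P constant ⇒ V ∝ T: P₂ = P₁; V₂ = V₁·(T₂/T₁) = 0.1262 L.
Adiabatic (γ = 1.67), T V^(γ−1) and P V^γ constant: P₃ = P₂·(T₃/T₂)^(γ/(γ−1)) = 2.108e+04 torr; V₃ = V₂·(T₂/T₃)^(1/(γ−1)) = 0.03728 L.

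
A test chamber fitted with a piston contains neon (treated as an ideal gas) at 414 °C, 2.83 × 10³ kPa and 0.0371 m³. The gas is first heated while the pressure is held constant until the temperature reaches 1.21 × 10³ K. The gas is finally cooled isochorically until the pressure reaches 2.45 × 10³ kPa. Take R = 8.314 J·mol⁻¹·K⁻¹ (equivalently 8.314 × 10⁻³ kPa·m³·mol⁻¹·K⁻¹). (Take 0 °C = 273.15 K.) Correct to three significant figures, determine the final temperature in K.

Convert: T₁ = 687.1 K.
Isobaric, so V/T is constant: P₂ = P₁; V₂ = V₁·(T₂/T₁) = 0.06533 m³.
V constant ⇒ P ∝ T: V₃ = V₂; T₃ = T₂·(P₃/P₂) = 1048 K.

T₃ ≈ 1.05e+03 K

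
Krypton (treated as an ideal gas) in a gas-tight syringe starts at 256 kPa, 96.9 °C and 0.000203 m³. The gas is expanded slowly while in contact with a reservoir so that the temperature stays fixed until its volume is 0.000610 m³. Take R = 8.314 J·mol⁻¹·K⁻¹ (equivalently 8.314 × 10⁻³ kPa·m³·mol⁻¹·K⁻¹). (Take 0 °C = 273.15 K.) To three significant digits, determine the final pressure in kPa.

P₂ ≈ 85.2 kPa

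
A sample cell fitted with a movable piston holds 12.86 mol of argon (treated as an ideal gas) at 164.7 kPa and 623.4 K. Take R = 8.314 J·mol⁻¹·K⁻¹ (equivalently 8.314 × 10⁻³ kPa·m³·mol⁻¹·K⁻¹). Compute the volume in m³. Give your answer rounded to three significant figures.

V ≈ 0.405 m³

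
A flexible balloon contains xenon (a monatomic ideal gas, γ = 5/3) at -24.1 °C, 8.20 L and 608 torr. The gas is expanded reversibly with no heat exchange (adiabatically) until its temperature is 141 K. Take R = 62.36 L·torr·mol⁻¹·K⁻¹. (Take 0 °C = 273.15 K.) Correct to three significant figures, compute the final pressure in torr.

P₂ ≈ 147 torr

Convert: T₁ = 249.0 K.
Reversible adiabatic, γ = 5/3: P₂ = P₁·(T₂/T₁)^(γ/(γ−1)) = 146.6 torr; V₂ = V₁·(T₁/T₂)^(1/(γ−1)) = 19.25 L.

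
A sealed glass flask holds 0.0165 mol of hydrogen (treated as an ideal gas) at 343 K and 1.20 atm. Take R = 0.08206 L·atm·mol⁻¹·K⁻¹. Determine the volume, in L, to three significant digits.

PV = nRT ⇒ V = nRT/P = (0.0165 × 0.08206 × 343) / 1.20

V ≈ 0.387 L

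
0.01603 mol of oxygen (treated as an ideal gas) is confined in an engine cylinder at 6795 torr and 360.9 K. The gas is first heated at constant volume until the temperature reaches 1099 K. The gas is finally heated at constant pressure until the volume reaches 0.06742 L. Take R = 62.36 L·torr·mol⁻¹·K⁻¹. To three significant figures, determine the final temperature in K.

T₃ ≈ 1.40e+03 K

From PV = nRT: V₁ = nRT₁/P₁ = 0.05309 L.
Isochoric, so P/T is constant: V₂ = V₁; P₂ = P₁·(T₂/T₁) = 2.069e+04 torr.
Isobaric, so V/T is constant: P₃ = P₂; T₃ = T₂·(V₃/V₂) = 1396 K.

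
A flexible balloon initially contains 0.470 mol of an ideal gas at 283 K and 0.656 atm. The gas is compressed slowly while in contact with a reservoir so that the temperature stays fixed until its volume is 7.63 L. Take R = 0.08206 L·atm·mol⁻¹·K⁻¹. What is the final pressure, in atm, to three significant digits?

From PV = nRT: V₁ = nRT₁/P₁ = 16.64 L.
Isothermal, so P V is constant: T₂ = T₁; P₂ = P₁·(V₁/V₂) = 1.431 atm.

P₂ ≈ 1.43 atm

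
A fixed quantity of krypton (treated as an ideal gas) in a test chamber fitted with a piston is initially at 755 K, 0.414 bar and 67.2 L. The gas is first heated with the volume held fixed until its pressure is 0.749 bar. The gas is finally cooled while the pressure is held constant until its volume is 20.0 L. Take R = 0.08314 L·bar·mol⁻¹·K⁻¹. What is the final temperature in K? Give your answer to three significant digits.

T₃ ≈ 407 K

V constant ⇒ P ∝ T: V₂ = V₁; T₂ = T₁·(P₂/P₁) = 1366 K.
Isobaric, so V/T is constant: P₃ = P₂; T₃ = T₂·(V₃/V₂) = 406.5 K.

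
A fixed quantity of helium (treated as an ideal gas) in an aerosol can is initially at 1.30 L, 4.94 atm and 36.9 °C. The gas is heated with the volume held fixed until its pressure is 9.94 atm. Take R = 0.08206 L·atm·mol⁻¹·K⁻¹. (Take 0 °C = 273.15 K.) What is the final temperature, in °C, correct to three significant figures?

T₂ ≈ 351 °C

Convert: T₁ = 310.0 K.
Isochoric, so P/T is constant: V₂ = V₁; T₂ = T₁·(P₂/P₁) = 623.9 K.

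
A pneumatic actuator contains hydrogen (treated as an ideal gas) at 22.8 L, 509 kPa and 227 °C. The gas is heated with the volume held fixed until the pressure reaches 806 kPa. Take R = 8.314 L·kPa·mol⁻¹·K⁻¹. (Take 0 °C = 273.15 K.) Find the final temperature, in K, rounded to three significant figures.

Convert: T₁ = 500.1 K.
Isochoric, so P/T is constant: V₂ = V₁; T₂ = T₁·(P₂/P₁) = 792.0 K.

T₂ ≈ 792 K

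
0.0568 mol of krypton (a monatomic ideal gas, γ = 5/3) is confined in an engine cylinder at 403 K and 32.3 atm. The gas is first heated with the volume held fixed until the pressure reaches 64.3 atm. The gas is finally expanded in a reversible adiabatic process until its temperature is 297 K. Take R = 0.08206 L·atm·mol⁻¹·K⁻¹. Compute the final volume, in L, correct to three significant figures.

V₃ ≈ 0.258 L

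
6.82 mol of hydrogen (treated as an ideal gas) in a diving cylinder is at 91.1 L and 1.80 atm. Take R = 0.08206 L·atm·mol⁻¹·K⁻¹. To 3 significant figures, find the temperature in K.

T ≈ 293 K

PV = nRT ⇒ T = PV/(nR) = (1.80 × 91.1) / (6.82 × 0.08206)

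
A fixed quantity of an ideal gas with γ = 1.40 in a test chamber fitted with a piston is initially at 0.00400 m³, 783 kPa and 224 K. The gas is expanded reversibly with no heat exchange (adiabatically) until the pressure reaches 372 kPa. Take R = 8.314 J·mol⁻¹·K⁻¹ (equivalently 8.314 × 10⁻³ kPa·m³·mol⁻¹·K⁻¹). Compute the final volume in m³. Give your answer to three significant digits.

Reversible adiabatic, γ = 1.40: T₂ = T₁·(P₂/P₁)^((γ−1)/γ) = 181.1 K; V₂ = V₁·(P₁/P₂)^(1/γ) = 0.006807 m³.

V₂ ≈ 0.00681 m³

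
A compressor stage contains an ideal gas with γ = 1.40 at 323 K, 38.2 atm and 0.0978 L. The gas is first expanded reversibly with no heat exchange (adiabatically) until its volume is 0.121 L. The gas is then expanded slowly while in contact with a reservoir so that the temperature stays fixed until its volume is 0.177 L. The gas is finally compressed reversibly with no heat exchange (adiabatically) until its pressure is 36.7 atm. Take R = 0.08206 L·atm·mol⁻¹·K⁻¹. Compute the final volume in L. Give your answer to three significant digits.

Adiabatic (γ = 1.40), T V^(γ−1) and P V^γ constant: T₂ = T₁·(V₁/V₂)^(γ−1) = 296.6 K; P₂ = P₁·(V₁/V₂)^γ = 28.36 atm.
Isothermal, so P V is constant: T₃ = T₂; P₃ = P₂·(V₂/V₃) = 19.38 atm.
Reversible adiabatic, γ = 1.40: T₄ = T₃·(P₄/P₃)^((γ−1)/γ) = 356.0 K; V₄ = V₃·(P₃/P₄)^(1/γ) = 0.1122 L.

V₄ ≈ 0.112 L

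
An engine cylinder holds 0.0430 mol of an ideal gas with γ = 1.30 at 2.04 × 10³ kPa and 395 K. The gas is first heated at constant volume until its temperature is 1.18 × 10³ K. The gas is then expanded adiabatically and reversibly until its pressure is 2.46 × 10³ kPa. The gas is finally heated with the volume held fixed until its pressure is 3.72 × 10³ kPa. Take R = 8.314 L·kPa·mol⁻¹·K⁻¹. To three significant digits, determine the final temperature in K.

From PV = nRT: V₁ = nRT₁/P₁ = 0.06922 L.
Isochoric, so P/T is constant: V₂ = V₁; P₂ = P₁·(T₂/T₁) = 6094 kPa.
Reversible adiabatic, γ = 1.30: T₃ = T₂·(P₃/P₂)^((γ−1)/γ) = 957.1 K; V₃ = V₂·(P₂/P₃)^(1/γ) = 0.1391 L.
V constant ⇒ P ∝ T: V₄ = V₃; T₄ = T₃·(P₄/P₃) = 1447 K.

T₄ ≈ 1.45e+03 K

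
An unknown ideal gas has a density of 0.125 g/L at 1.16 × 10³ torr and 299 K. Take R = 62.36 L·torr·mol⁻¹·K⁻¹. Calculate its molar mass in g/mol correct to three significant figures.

ρ = PM/(RT) ⇒ M = ρRT/P = (0.125 × 62.36 × 299.0) / 1.16e+03

M ≈ 2.01 g/mol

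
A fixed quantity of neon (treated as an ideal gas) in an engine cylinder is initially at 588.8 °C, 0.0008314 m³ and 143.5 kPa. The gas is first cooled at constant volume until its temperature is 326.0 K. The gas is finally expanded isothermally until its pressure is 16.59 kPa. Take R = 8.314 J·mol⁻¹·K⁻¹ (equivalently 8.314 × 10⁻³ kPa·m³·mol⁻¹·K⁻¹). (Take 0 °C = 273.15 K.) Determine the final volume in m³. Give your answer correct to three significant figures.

V₃ ≈ 0.00272 m³

Convert: T₁ = 861.9 K.
V constant ⇒ P ∝ T: V₂ = V₁; P₂ = P₁·(T₂/T₁) = 54.27 kPa.
Isothermal, so P V is constant: T₃ = T₂; V₃ = V₂·(P₂/P₃) = 0.002720 m³.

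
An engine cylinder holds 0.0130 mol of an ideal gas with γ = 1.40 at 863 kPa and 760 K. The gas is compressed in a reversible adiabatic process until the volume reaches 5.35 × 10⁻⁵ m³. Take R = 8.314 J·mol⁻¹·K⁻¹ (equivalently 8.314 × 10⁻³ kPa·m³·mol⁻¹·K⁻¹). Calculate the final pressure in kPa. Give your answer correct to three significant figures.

P₂ ≈ 1.93e+03 kPa

From PV = nRT: V₁ = nRT₁/P₁ = 9.518e-05 m³.
Adiabatic (γ = 1.40), T V^(γ−1) and P V^γ constant: T₂ = T₁·(V₁/V₂)^(γ−1) = 957.0 K; P₂ = P₁·(V₁/V₂)^γ = 1933 kPa.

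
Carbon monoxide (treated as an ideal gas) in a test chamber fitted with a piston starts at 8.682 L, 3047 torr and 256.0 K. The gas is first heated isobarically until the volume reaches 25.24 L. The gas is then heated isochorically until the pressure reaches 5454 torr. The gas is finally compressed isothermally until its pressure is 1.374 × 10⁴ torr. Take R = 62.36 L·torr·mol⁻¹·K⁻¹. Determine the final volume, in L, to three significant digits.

Isobaric, so V/T is constant: P₂ = P₁; T₂ = T₁·(V₂/V₁) = 744.2 K.
Isochoric, so P/T is constant: V₃ = V₂; T₃ = T₂·(P₃/P₂) = 1332 K.
Isothermal, so P V is constant: T₄ = T₃; V₄ = V₃·(P₃/P₄) = 10.02 L.

V₄ ≈ 10.0 L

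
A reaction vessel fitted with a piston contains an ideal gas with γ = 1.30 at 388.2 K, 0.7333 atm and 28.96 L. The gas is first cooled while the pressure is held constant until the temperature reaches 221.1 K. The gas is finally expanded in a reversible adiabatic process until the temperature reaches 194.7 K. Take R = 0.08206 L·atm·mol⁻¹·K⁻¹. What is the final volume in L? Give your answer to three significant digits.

V₃ ≈ 25.2 L

Isobaric, so V/T is constant: P₂ = P₁; V₂ = V₁·(T₂/T₁) = 16.49 L.
Adiabatic (γ = 1.30), T V^(γ−1) and P V^γ constant: P₃ = P₂·(T₃/T₂)^(γ/(γ−1)) = 0.4227 atm; V₃ = V₂·(T₂/T₃)^(1/(γ−1)) = 25.20 L.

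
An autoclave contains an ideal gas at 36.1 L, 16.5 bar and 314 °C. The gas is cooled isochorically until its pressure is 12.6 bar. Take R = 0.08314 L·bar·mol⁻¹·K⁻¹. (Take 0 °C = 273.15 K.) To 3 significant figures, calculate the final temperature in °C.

Convert: T₁ = 587.1 K.
Isochoric, so P/T is constant: V₂ = V₁; T₂ = T₁·(P₂/P₁) = 448.4 K.

T₂ ≈ 175 °C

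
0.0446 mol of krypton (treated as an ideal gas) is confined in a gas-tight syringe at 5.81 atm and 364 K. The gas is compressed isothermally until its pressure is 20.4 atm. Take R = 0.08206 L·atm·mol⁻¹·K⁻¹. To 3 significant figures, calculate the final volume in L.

From PV = nRT: V₁ = nRT₁/P₁ = 0.2293 L.
Isothermal, so P V is constant: T₂ = T₁; V₂ = V₁·(P₁/P₂) = 0.06530 L.

V₂ ≈ 0.0653 L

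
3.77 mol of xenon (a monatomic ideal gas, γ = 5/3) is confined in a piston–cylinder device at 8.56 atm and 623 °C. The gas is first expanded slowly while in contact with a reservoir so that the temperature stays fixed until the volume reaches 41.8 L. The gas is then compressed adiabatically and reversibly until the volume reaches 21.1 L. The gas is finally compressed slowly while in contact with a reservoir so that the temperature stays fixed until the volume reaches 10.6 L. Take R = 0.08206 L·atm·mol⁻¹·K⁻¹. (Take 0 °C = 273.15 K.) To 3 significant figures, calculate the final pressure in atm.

P₄ ≈ 41.3 atm

Convert: T₁ = 896.1 K.
From PV = nRT: V₁ = nRT₁/P₁ = 32.39 L.
Isothermal, so P V is constant: T₂ = T₁; P₂ = P₁·(V₁/V₂) = 6.633 atm.
Reversible adiabatic, γ = 5/3: T₃ = T₂·(V₂/V₃)^(γ−1) = 1414 K; P₃ = P₂·(V₂/V₃)^γ = 20.73 atm.
T constant ⇒ Boyle's law P V = const: T₄ = T₃; P₄ = P₃·(V₃/V₄) = 41.26 atm.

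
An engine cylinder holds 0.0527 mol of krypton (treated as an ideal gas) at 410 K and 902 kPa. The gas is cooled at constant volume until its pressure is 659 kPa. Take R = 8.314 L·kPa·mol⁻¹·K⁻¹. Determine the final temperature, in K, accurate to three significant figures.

T₂ ≈ 300 K

From PV = nRT: V₁ = nRT₁/P₁ = 0.1992 L.
V constant ⇒ P ∝ T: V₂ = V₁; T₂ = T₁·(P₂/P₁) = 299.5 K.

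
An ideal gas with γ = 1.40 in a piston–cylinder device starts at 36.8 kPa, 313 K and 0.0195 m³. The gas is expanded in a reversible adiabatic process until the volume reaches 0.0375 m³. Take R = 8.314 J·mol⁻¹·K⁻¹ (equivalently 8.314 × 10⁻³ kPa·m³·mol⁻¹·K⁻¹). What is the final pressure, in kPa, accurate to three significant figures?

Adiabatic (γ = 1.40), T V^(γ−1) and P V^γ constant: T₂ = T₁·(V₁/V₂)^(γ−1) = 241.0 K; P₂ = P₁·(V₁/V₂)^γ = 14.73 kPa.

P₂ ≈ 14.7 kPa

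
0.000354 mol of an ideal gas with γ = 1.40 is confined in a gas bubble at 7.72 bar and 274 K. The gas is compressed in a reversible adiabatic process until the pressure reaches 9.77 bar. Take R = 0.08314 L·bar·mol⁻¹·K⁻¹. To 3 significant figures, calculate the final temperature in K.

From PV = nRT: V₁ = nRT₁/P₁ = 0.001045 L.
Reversible adiabatic, γ = 1.40: T₂ = T₁·(P₂/P₁)^((γ−1)/γ) = 293.1 K; V₂ = V₁·(P₁/P₂)^(1/γ) = 0.0008829 L.

T₂ ≈ 293 K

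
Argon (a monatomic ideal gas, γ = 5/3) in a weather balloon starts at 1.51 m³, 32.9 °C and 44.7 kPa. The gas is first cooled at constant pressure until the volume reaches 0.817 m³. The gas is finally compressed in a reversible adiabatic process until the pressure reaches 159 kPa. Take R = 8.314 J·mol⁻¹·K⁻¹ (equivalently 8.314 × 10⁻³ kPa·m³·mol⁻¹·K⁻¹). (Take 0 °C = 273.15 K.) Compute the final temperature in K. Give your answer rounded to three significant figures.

T₃ ≈ 275 K

Convert: T₁ = 306.0 K.
P constant ⇒ V ∝ T: P₂ = P₁; T₂ = T₁·(V₂/V₁) = 165.6 K.
Reversible adiabatic, γ = 5/3: T₃ = T₂·(P₃/P₂)^((γ−1)/γ) = 275.1 K; V₃ = V₂·(P₂/P₃)^(1/γ) = 0.3816 m³.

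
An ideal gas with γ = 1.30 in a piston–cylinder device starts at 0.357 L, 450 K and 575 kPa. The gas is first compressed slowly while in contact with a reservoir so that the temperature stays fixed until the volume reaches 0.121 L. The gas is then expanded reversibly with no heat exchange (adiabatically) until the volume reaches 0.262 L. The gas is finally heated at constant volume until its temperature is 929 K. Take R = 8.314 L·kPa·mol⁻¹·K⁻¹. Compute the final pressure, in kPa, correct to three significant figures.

P₄ ≈ 1.62e+03 kPa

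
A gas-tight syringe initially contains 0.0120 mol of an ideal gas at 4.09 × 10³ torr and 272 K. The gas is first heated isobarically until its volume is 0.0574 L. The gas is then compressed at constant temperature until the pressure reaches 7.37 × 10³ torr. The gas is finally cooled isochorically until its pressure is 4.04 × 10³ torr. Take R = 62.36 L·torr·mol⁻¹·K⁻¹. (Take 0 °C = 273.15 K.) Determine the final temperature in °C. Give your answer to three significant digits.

T₄ ≈ -101 °C

From PV = nRT: V₁ = nRT₁/P₁ = 0.04977 L.
Isobaric, so V/T is constant: P₂ = P₁; T₂ = T₁·(V₂/V₁) = 313.7 K.
T constant ⇒ Boyle's law P V = const: T₃ = T₂; V₃ = V₂·(P₂/P₃) = 0.03185 L.
V constant ⇒ P ∝ T: V₄ = V₃; T₄ = T₃·(P₄/P₃) = 172.0 K.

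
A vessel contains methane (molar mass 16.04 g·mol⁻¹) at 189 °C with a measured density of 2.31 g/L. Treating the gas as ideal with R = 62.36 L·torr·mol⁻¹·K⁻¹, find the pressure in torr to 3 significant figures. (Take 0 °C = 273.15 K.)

P ≈ 4.15e+03 torr

ρ = PM/(RT) ⇒ P = ρRT/M = (2.31 × 62.36 × 462.1) / 16.04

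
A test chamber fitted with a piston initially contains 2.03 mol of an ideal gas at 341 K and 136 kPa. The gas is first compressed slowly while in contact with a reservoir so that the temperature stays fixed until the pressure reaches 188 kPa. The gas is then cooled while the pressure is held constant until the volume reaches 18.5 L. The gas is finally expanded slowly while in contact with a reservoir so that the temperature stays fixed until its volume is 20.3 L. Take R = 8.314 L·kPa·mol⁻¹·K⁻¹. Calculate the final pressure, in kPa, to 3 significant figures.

P₄ ≈ 171 kPa

From PV = nRT: V₁ = nRT₁/P₁ = 42.32 L.
T constant ⇒ Boyle's law P V = const: T₂ = T₁; V₂ = V₁·(P₁/P₂) = 30.61 L.
Isobaric, so V/T is constant: P₃ = P₂; T₃ = T₂·(V₃/V₂) = 206.1 K.
Isothermal, so P V is constant: T₄ = T₃; P₄ = P₃·(V₃/V₄) = 171.3 kPa.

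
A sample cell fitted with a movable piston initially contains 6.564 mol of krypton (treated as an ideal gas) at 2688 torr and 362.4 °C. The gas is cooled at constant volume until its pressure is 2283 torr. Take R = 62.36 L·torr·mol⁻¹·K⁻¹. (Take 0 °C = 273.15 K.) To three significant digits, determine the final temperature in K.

T₂ ≈ 540 K

Convert: T₁ = 635.5 K.
From PV = nRT: V₁ = nRT₁/P₁ = 96.78 L.
V constant ⇒ P ∝ T: V₂ = V₁; T₂ = T₁·(P₂/P₁) = 539.8 K.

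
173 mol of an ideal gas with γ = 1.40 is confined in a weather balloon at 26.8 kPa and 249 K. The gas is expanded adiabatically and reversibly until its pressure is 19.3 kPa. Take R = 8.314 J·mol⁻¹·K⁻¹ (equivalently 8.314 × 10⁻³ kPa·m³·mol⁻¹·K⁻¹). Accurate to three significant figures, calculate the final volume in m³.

V₂ ≈ 16.9 m³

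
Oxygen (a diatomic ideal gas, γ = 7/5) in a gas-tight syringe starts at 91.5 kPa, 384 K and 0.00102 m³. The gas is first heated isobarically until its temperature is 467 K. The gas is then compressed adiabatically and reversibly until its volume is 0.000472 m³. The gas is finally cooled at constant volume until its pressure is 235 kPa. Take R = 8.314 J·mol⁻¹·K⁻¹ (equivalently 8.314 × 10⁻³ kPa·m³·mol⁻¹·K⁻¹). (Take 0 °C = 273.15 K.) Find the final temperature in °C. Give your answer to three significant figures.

P constant ⇒ V ∝ T: P₂ = P₁; V₂ = V₁·(T₂/T₁) = 0.001240 m³.
Adiabatic (γ = 7/5), T V^(γ−1) and P V^γ constant: T₃ = T₂·(V₂/V₃)^(γ−1) = 687.3 K; P₃ = P₂·(V₂/V₃)^γ = 353.9 kPa.
Isochoric, so P/T is constant: V₄ = V₃; T₄ = T₃·(P₄/P₃) = 456.4 K.

T₄ ≈ 183 °C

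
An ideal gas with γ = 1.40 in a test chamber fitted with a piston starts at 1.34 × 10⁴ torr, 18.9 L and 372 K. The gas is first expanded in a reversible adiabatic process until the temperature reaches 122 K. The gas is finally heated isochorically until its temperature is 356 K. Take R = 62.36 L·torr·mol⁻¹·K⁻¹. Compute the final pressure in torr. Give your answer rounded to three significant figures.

P₃ ≈ 790 torr

Reversible adiabatic, γ = 1.40: P₂ = P₁·(T₂/T₁)^(γ/(γ−1)) = 270.7 torr; V₂ = V₁·(T₁/T₂)^(1/(γ−1)) = 306.8 L.
Isochoric, so P/T is constant: V₃ = V₂; P₃ = P₂·(T₃/T₂) = 789.9 torr.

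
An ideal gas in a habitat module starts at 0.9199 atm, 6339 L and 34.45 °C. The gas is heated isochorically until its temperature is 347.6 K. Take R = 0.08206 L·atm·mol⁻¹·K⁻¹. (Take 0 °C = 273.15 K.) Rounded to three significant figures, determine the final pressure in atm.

P₂ ≈ 1.04 atm

Convert: T₁ = 307.6 K.
V constant ⇒ P ∝ T: V₂ = V₁; P₂ = P₁·(T₂/T₁) = 1.040 atm.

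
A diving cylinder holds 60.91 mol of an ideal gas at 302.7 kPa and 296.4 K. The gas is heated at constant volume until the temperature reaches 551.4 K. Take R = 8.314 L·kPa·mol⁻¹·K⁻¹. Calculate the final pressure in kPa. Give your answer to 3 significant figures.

P₂ ≈ 563 kPa

From PV = nRT: V₁ = nRT₁/P₁ = 495.9 L.
Isochoric, so P/T is constant: V₂ = V₁; P₂ = P₁·(T₂/T₁) = 563.1 kPa.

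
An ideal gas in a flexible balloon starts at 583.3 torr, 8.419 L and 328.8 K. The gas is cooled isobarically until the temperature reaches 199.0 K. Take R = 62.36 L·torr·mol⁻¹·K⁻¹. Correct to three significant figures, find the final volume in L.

V₂ ≈ 5.10 L

Isobaric, so V/T is constant: P₂ = P₁; V₂ = V₁·(T₂/T₁) = 5.095 L.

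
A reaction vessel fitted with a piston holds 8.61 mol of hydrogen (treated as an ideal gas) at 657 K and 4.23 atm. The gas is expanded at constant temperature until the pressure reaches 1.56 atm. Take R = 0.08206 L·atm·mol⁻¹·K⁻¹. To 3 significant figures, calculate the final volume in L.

V₂ ≈ 298 L

From PV = nRT: V₁ = nRT₁/P₁ = 109.7 L.
Isothermal, so P V is constant: T₂ = T₁; V₂ = V₁·(P₁/P₂) = 297.6 L.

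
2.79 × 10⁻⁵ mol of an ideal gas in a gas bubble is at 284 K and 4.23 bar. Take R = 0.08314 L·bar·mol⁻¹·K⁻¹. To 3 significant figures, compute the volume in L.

V ≈ 0.000156 L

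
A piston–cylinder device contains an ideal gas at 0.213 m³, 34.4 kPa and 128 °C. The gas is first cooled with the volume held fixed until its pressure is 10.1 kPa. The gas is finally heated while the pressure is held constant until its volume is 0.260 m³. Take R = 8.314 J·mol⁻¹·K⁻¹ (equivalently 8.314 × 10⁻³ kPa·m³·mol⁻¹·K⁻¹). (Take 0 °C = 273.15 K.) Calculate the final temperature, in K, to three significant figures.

Convert: T₁ = 401.1 K.
V constant ⇒ P ∝ T: V₂ = V₁; T₂ = T₁·(P₂/P₁) = 117.8 K.
Isobaric, so V/T is constant: P₃ = P₂; T₃ = T₂·(V₃/V₂) = 143.8 K.

T₃ ≈ 144 K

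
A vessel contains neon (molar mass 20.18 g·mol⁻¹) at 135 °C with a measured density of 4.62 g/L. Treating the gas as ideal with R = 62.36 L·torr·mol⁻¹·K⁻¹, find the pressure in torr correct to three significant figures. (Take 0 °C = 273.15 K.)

P ≈ 5.83e+03 torr

ρ = PM/(RT) ⇒ P = ρRT/M = (4.62 × 62.36 × 408.1) / 20.18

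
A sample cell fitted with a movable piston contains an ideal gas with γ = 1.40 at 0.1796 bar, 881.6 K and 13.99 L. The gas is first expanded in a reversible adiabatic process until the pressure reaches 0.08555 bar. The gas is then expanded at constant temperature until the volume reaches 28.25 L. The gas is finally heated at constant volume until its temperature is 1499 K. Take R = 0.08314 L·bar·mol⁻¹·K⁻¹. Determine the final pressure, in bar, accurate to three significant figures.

Adiabatic (γ = 1.40), T V^(γ−1) and P V^γ constant: T₂ = T₁·(P₂/P₁)^((γ−1)/γ) = 713.3 K; V₂ = V₁·(P₁/P₂)^(1/γ) = 23.76 L.
Isothermal, so P V is constant: T₃ = T₂; P₃ = P₂·(V₂/V₃) = 0.07196 bar.
V constant ⇒ P ∝ T: V₄ = V₃; P₄ = P₃·(T₄/T₃) = 0.1512 bar.

P₄ ≈ 0.151 bar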